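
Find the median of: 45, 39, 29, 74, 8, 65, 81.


Sorted: 8, 29, 39, 45, 65, 74, 81
n = 7 (odd)
Middle value = 45

Median = 45


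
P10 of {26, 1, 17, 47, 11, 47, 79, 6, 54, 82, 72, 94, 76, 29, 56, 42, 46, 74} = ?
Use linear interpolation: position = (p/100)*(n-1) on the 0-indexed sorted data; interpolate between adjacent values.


Sorted: 1, 6, 11, 17, 26, 29, 42, 46, 47, 47, 54, 56, 72, 74, 76, 79, 82, 94
n = 18
Index = 10/100 * 17 = 1.7000
Lower = data[1] = 6, Upper = data[2] = 11
P10 = 6 + 0.7000*(5) = 9.5000

P10 = 9.5000


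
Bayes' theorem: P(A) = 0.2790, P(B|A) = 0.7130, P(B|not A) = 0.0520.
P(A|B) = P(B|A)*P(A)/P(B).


P(B) = P(B|A)*P(A) + P(B|A')*P(A')
= 0.7130*0.2790 + 0.0520*0.7210
= 0.198927 + 0.037492 = 0.236419
P(A|B) = 0.198927/0.236419 = 0.8414

P(A|B) = 0.8414


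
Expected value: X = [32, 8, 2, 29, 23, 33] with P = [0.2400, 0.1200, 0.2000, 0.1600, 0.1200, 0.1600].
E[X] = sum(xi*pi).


E[X] = 32*0.2400 + 8*0.1200 + 2*0.2000 + 29*0.1600 + 23*0.1200 + 33*0.1600
= 7.6800 + 0.9600 + 0.4000 + 4.6400 + 2.7600 + 5.2800
= 21.7200

E[X] = 21.7200


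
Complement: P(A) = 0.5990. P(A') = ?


P(not A) = 1 - 0.5990 = 0.4010

P(not A) = 0.4010


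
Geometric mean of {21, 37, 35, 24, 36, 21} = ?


Product = 21 × 37 × 35 × 24 × 36 × 21 = 493426080
GM = 493426080^(1/6) = 28.1106

GM = 28.1106


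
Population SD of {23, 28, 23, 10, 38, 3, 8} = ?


Mean = 19.0000
Variance = 133.1429
SD = sqrt(133.1429) = 11.5388

SD = 11.5388


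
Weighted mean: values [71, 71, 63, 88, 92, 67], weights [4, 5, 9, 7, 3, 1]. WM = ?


Numerator = 71*4 + 71*5 + 63*9 + 88*7 + 92*3 + 67*1 = 2165
Denominator = 4 + 5 + 9 + 7 + 3 + 1 = 29
WM = 2165/29 = 74.6552

WM = 74.6552


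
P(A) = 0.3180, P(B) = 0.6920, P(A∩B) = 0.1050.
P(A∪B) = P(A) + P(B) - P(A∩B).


P(A∪B) = 0.3180 + 0.6920 - 0.1050
= 1.0100 - 0.1050
= 0.9050

P(A∪B) = 0.9050


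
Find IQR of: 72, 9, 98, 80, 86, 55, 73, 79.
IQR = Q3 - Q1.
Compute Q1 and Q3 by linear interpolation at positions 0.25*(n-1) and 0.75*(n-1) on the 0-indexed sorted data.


Sorted: 9, 55, 72, 73, 79, 80, 86, 98
Q1 (25th %ile) = 67.7500
Q3 (75th %ile) = 81.5000
IQR = 81.5000 - 67.7500 = 13.7500

IQR = 13.7500


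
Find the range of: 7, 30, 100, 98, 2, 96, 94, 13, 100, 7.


Max = 100, Min = 2
Range = 100 - 2 = 98

Range = 98


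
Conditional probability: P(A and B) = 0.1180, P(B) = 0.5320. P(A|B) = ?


P(A|B) = 0.1180/0.5320 = 0.2218

P(A|B) = 0.2218


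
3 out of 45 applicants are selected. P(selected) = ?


P = 3/45 = 0.0667

P = 0.0667


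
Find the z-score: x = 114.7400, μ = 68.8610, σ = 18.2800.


z = (114.7400 - 68.8610)/18.2800
= 45.8790/18.2800
= 2.5098

z = 2.5098


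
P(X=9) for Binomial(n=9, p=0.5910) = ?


C(9,9) = 1
p^9 = 0.008796
(1-p)^0 = 1.000000
P = 1 * 0.008796 * 1.000000 = 0.0088

P(X=9) = 0.0088


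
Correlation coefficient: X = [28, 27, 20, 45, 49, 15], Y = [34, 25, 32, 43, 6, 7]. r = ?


Mean X = 30.6667, Mean Y = 24.5000
SD X = 12.391754, SD Y = 13.768926
Cov = 15.500000
r = 15.500000/(12.391754*13.768926) = 0.0908

r = 0.0908


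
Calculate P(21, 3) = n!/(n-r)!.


P(21,3) = 21!/18!
= 51090942171709440000/6402373705728000
= 7980

P(21,3) = 7980


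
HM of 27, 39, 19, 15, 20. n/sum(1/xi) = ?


Sum of reciprocals = 1/27 + 1/39 + 1/19 + 1/15 + 1/20 = 0.231976
HM = 5/0.231976 = 21.5539

HM = 21.5539


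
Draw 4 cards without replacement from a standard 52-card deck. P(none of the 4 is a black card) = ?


P(no black cards) = (26/52) × (25/51) × (24/50) × (23/49)
= 0.0552

P = 0.0552


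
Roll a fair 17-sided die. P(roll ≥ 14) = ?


Favorable outcomes (roll ≥ 14): 4
Total outcomes = 17
P = 4/17 = 0.2353

P = 0.2353


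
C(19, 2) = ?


C(19,2) = 19!/(2! × 17!)
= 121645100408832000/(2 × 355687428096000)
= 171

C(19,2) = 171


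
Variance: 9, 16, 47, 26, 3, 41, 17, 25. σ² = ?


Mean = 23.0000
Squared deviations: 196.0000, 49.0000, 576.0000, 9.0000, 400.0000, 324.0000, 36.0000, 4.0000
Sum = 1594.0000
Variance = 1594.0000/8 = 199.2500

Variance = 199.2500


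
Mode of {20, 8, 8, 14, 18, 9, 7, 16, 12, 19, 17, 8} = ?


Frequencies: 7:1, 8:3, 9:1, 12:1, 14:1, 16:1, 17:1, 18:1, 19:1, 20:1
Max frequency = 3
Mode = 8

Mode = 8


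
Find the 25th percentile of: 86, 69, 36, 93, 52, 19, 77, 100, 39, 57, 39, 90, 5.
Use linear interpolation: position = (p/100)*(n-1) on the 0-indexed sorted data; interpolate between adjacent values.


Sorted: 5, 19, 36, 39, 39, 52, 57, 69, 77, 86, 90, 93, 100
n = 13
Index = 25/100 * 12 = 3.0000
Lower = data[3] = 39, Upper = data[4] = 39
P25 = 39 + 0*(0) = 39.0000

P25 = 39.0000


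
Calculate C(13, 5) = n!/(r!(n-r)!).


C(13,5) = 13!/(5! × 8!)
= 6227020800/(120 × 40320)
= 1287

C(13,5) = 1287


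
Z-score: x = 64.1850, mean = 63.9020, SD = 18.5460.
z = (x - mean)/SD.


z = (64.1850 - 63.9020)/18.5460
= 0.2830/18.5460
= 0.0153

z = 0.0153


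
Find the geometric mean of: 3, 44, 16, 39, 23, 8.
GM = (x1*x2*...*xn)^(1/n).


Product = 3 × 44 × 16 × 39 × 23 × 8 = 15155712
GM = 15155712^(1/6) = 15.7312

GM = 15.7312


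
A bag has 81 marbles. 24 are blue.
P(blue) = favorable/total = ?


P = 24/81 = 0.2963

P = 0.2963


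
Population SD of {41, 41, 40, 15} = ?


Mean = 34.2500
Variance = 123.6875
SD = sqrt(123.6875) = 11.1215

SD = 11.1215


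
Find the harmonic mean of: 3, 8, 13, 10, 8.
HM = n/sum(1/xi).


Sum of reciprocals = 1/3 + 1/8 + 1/13 + 1/10 + 1/8 = 0.760256
HM = 5/0.760256 = 6.5767

HM = 6.5767


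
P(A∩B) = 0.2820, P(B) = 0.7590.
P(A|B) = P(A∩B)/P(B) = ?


P(A|B) = 0.2820/0.7590 = 0.3715

P(A|B) = 0.3715


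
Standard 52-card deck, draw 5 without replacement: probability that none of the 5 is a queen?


P(no queens) = (48/52) × (47/51) × (46/50) × (45/49) × (44/48)
= 0.6588

P = 0.6588


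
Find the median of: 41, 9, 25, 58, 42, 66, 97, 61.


Sorted: 9, 25, 41, 42, 58, 61, 66, 97
n = 8 (even)
Middle values: 42 and 58
Median = (42+58)/2 = 50.0000

Median = 50.0000


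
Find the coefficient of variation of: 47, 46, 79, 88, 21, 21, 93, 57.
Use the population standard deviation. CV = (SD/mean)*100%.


Mean = 56.5000
SD = 26.3439
CV = (26.3439/56.5000)*100 = 46.6263%

CV = 46.6263%


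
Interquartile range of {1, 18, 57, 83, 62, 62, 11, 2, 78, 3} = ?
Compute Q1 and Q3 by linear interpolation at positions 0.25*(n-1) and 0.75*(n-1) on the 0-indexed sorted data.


Sorted: 1, 2, 3, 11, 18, 57, 62, 62, 78, 83
Q1 (25th %ile) = 5.0000
Q3 (75th %ile) = 62.0000
IQR = 62.0000 - 5.0000 = 57.0000

IQR = 57.0000


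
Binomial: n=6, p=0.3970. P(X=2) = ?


C(6,2) = 15
p^2 = 0.157609
(1-p)^4 = 0.132212
P = 15 * 0.157609 * 0.132212 = 0.3126

P(X=2) = 0.3126


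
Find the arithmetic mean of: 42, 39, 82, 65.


Sum = 42 + 39 + 82 + 65 = 228
n = 4
Mean = 228/4 = 57.0000

Mean = 57.0000


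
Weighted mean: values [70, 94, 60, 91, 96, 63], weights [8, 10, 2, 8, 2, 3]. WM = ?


Numerator = 70*8 + 94*10 + 60*2 + 91*8 + 96*2 + 63*3 = 2729
Denominator = 8 + 10 + 2 + 8 + 2 + 3 = 33
WM = 2729/33 = 82.6970

WM = 82.6970


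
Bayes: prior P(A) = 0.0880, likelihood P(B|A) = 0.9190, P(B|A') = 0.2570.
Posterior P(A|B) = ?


P(B) = P(B|A)*P(A) + P(B|A')*P(A')
= 0.9190*0.0880 + 0.2570*0.9120
= 0.080872 + 0.234384 = 0.315256
P(A|B) = 0.080872/0.315256 = 0.2565

P(A|B) = 0.2565


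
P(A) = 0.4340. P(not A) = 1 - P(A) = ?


P(not A) = 1 - 0.4340 = 0.5660

P(not A) = 0.5660


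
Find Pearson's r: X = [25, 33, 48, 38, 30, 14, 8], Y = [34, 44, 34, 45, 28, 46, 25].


Mean X = 28.0000, Mean Y = 36.5714
SD X = 12.727922, SD Y = 7.889544
Cov = 22.857143
r = 22.857143/(12.727922*7.889544) = 0.2276

r = 0.2276


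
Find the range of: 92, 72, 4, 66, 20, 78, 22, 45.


Max = 92, Min = 4
Range = 92 - 4 = 88

Range = 88


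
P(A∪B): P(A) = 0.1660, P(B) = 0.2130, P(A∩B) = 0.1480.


P(A∪B) = 0.1660 + 0.2130 - 0.1480
= 0.3790 - 0.1480
= 0.2310

P(A∪B) = 0.2310


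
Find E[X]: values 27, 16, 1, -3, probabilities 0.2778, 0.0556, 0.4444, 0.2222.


E[X] = 27*0.2778 + 16*0.0556 + 1*0.4444 - 3*0.2222
= 7.5006 + 0.8896 + 0.4444 - 0.6666
= 8.1680

E[X] = 8.1680


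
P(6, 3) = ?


P(6,3) = 6!/3!
= 720/6
= 120

P(6,3) = 120


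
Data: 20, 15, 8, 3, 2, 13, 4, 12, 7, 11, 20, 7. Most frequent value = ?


Frequencies: 2:1, 3:1, 4:1, 7:2, 8:1, 11:1, 12:1, 13:1, 15:1, 20:2
Max frequency = 2
Mode = 7, 20

Mode = 7, 20


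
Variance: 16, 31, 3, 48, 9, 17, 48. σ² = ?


Mean = 24.5714
Squared deviations: 73.4694, 41.3265, 465.3265, 548.8980, 242.4694, 57.3265, 548.8980
Sum = 1977.7143
Variance = 1977.7143/7 = 282.5306

Variance = 282.5306


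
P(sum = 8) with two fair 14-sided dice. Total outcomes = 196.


Total outcomes = 14×14 = 196
Favorable (sum = 8): 7
P = 7/196 = 0.0357

P = 0.0357


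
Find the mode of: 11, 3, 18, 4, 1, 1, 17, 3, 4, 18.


Frequencies: 1:2, 3:2, 4:2, 11:1, 17:1, 18:2
Max frequency = 2
Mode = 1, 3, 4, 18

Mode = 1, 3, 4, 18


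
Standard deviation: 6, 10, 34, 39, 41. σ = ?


Mean = 26.0000
Variance = 222.8000
SD = sqrt(222.8000) = 14.9265

SD = 14.9265


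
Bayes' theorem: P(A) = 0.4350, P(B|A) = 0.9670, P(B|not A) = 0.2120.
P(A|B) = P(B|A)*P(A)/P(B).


P(B) = P(B|A)*P(A) + P(B|A')*P(A')
= 0.9670*0.4350 + 0.2120*0.5650
= 0.420645 + 0.119780 = 0.540425
P(A|B) = 0.420645/0.540425 = 0.7784

P(A|B) = 0.7784


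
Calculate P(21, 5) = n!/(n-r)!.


P(21,5) = 21!/16!
= 51090942171709440000/20922789888000
= 2441880

P(21,5) = 2441880


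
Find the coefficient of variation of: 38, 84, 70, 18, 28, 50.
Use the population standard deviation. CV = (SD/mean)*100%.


Mean = 48.0000
SD = 23.0362
CV = (23.0362/48.0000)*100 = 47.9921%

CV = 47.9921%


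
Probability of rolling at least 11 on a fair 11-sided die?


Favorable outcomes (roll ≥ 11): 1
Total outcomes = 11
P = 1/11 = 0.0909

P = 0.0909


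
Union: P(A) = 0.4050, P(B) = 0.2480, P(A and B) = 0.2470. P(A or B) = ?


P(A∪B) = 0.4050 + 0.2480 - 0.2470
= 0.6530 - 0.2470
= 0.4060

P(A∪B) = 0.4060


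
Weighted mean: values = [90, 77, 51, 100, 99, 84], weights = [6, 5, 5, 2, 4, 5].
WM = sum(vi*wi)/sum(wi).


Numerator = 90*6 + 77*5 + 51*5 + 100*2 + 99*4 + 84*5 = 2196
Denominator = 6 + 5 + 5 + 2 + 4 + 5 = 27
WM = 2196/27 = 81.3333

WM = 81.3333


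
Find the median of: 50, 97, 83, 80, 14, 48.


Sorted: 14, 48, 50, 80, 83, 97
n = 6 (even)
Middle values: 50 and 80
Median = (50+80)/2 = 65.0000

Median = 65.0000


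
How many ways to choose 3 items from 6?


C(6,3) = 6!/(3! × 3!)
= 720/(6 × 6)
= 20

C(6,3) = 20


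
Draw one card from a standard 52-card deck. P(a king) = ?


4 kings in 52 cards
P = 4/52 = 0.0769

P = 0.0769


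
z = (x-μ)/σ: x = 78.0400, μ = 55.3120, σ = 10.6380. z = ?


z = (78.0400 - 55.3120)/10.6380
= 22.7280/10.6380
= 2.1365

z = 2.1365


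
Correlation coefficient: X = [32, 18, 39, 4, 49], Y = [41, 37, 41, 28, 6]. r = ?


Mean X = 28.4000, Mean Y = 30.6000
SD X = 15.831614, SD Y = 13.184840
Cov = -72.440000
r = -72.440000/(15.831614*13.184840) = -0.3470

r = -0.3470


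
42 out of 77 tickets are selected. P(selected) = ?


P = 42/77 = 0.5455

P = 0.5455


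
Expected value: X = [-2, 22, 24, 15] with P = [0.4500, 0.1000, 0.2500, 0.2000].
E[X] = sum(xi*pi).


E[X] = -2*0.4500 + 22*0.1000 + 24*0.2500 + 15*0.2000
= -0.9000 + 2.2000 + 6.0000 + 3.0000
= 10.3000

E[X] = 10.3000


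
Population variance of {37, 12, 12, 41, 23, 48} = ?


Mean = 28.8333
Squared deviations: 66.6944, 283.3611, 283.3611, 148.0278, 34.0278, 367.3611
Sum = 1182.8333
Variance = 1182.8333/6 = 197.1389

Variance = 197.1389


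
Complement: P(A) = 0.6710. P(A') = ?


P(not A) = 1 - 0.6710 = 0.3290

P(not A) = 0.3290


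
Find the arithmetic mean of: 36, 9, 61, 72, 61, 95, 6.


Sum = 36 + 9 + 61 + 72 + 61 + 95 + 6 = 340
n = 7
Mean = 340/7 = 48.5714

Mean = 48.5714


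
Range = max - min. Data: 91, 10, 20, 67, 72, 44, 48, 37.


Max = 91, Min = 10
Range = 91 - 10 = 81

Range = 81


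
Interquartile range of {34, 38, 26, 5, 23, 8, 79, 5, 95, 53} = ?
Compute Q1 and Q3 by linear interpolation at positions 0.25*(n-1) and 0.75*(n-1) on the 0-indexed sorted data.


Sorted: 5, 5, 8, 23, 26, 34, 38, 53, 79, 95
Q1 (25th %ile) = 11.7500
Q3 (75th %ile) = 49.2500
IQR = 49.2500 - 11.7500 = 37.5000

IQR = 37.5000


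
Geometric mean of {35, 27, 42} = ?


Product = 35 × 27 × 42 = 39690
GM = 39690^(1/3) = 34.1109

GM = 34.1109


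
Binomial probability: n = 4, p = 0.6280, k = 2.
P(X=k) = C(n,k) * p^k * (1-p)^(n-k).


C(4,2) = 6
p^2 = 0.394384
(1-p)^2 = 0.138384
P = 6 * 0.394384 * 0.138384 = 0.3275

P(X=2) = 0.3275


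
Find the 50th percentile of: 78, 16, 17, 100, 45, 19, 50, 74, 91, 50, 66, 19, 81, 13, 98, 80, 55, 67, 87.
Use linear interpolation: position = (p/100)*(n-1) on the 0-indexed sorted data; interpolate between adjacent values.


Sorted: 13, 16, 17, 19, 19, 45, 50, 50, 55, 66, 67, 74, 78, 80, 81, 87, 91, 98, 100
n = 19
Index = 50/100 * 18 = 9.0000
Lower = data[9] = 66, Upper = data[10] = 67
P50 = 66 + 0*(1) = 66.0000

P50 = 66.0000


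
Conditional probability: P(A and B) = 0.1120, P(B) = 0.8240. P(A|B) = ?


P(A|B) = 0.1120/0.8240 = 0.1359

P(A|B) = 0.1359


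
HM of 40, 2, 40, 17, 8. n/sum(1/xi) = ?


Sum of reciprocals = 1/40 + 1/2 + 1/40 + 1/17 + 1/8 = 0.733824
HM = 5/0.733824 = 6.8136

HM = 6.8136


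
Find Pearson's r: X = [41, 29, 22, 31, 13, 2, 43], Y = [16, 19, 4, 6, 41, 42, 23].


Mean X = 25.8571, Mean Y = 21.5714
SD X = 13.674048, SD Y = 14.069797
Cov = -116.775510
r = -116.775510/(13.674048*14.069797) = -0.6070

r = -0.6070


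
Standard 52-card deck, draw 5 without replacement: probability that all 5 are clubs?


P(all clubs) = (13/52) × (12/51) × (11/50) × (10/49) × (9/48)
= 0.0005

P = 0.0005


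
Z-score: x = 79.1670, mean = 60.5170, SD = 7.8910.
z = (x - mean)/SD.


z = (79.1670 - 60.5170)/7.8910
= 18.6500/7.8910
= 2.3635

z = 2.3635


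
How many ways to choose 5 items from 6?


C(6,5) = 6!/(5! × 1!)
= 720/(120 × 1)
= 6

C(6,5) = 6


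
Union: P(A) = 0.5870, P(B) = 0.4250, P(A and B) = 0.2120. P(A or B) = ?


P(A∪B) = 0.5870 + 0.4250 - 0.2120
= 1.0120 - 0.2120
= 0.8000

P(A∪B) = 0.8000


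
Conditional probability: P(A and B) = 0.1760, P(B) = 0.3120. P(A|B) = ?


P(A|B) = 0.1760/0.3120 = 0.5641

P(A|B) = 0.5641


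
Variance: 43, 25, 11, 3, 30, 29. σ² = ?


Mean = 23.5000
Squared deviations: 380.2500, 2.2500, 156.2500, 420.2500, 42.2500, 30.2500
Sum = 1031.5000
Variance = 1031.5000/6 = 171.9167

Variance = 171.9167


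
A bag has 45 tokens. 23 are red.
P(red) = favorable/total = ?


P = 23/45 = 0.5111

P = 0.5111


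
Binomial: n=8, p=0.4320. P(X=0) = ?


C(8,0) = 1
p^0 = 1.000000
(1-p)^8 = 0.010834
P = 1 * 1.000000 * 0.010834 = 0.0108

P(X=0) = 0.0108


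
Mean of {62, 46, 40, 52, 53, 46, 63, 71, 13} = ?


Sum = 62 + 46 + 40 + 52 + 53 + 46 + 63 + 71 + 13 = 446
n = 9
Mean = 446/9 = 49.5556

Mean = 49.5556


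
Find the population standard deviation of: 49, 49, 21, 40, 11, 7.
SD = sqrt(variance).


Mean = 29.5000
Variance = 298.5833
SD = sqrt(298.5833) = 17.2796

SD = 17.2796


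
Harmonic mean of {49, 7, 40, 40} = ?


Sum of reciprocals = 1/49 + 1/7 + 1/40 + 1/40 = 0.213265
HM = 4/0.213265 = 18.7560

HM = 18.7560


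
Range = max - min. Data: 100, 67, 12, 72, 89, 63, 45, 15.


Max = 100, Min = 12
Range = 100 - 12 = 88

Range = 88


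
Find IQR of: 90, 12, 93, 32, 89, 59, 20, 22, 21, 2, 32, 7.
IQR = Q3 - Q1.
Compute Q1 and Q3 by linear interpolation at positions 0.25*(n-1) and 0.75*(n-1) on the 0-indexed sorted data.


Sorted: 2, 7, 12, 20, 21, 22, 32, 32, 59, 89, 90, 93
Q1 (25th %ile) = 18.0000
Q3 (75th %ile) = 66.5000
IQR = 66.5000 - 18.0000 = 48.5000

IQR = 48.5000


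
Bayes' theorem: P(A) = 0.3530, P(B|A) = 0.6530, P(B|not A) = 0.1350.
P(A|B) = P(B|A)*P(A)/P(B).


P(B) = P(B|A)*P(A) + P(B|A')*P(A')
= 0.6530*0.3530 + 0.1350*0.6470
= 0.230509 + 0.087345 = 0.317854
P(A|B) = 0.230509/0.317854 = 0.7252

P(A|B) = 0.7252


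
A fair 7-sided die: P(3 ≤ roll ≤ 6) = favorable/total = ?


Favorable outcomes (3 ≤ roll ≤ 6): 4
Total outcomes = 7
P = 4/7 = 0.5714

P = 0.5714


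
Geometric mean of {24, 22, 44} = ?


Product = 24 × 22 × 44 = 23232
GM = 23232^(1/3) = 28.5340

GM = 28.5340


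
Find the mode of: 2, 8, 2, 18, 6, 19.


Frequencies: 2:2, 6:1, 8:1, 18:1, 19:1
Max frequency = 2
Mode = 2

Mode = 2


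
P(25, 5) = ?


P(25,5) = 25!/20!
= 15511210043330985984000000/2432902008176640000
= 6375600

P(25,5) = 6375600


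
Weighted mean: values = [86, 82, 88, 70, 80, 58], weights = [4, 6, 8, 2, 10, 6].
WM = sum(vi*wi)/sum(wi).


Numerator = 86*4 + 82*6 + 88*8 + 70*2 + 80*10 + 58*6 = 2828
Denominator = 4 + 6 + 8 + 2 + 10 + 6 = 36
WM = 2828/36 = 78.5556

WM = 78.5556


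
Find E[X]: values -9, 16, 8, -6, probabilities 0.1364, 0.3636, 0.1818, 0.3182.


E[X] = -9*0.1364 + 16*0.3636 + 8*0.1818 - 6*0.3182
= -1.2276 + 5.8176 + 1.4544 - 1.9092
= 4.1352

E[X] = 4.1352


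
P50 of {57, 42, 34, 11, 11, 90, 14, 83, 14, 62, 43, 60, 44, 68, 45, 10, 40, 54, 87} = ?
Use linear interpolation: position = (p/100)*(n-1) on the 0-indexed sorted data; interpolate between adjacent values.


Sorted: 10, 11, 11, 14, 14, 34, 40, 42, 43, 44, 45, 54, 57, 60, 62, 68, 83, 87, 90
n = 19
Index = 50/100 * 18 = 9.0000
Lower = data[9] = 44, Upper = data[10] = 45
P50 = 44 + 0*(1) = 44.0000

P50 = 44.0000


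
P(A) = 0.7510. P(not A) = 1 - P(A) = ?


P(not A) = 1 - 0.7510 = 0.2490

P(not A) = 0.2490


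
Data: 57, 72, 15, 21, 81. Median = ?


Sorted: 15, 21, 57, 72, 81
n = 5 (odd)
Middle value = 57

Median = 57


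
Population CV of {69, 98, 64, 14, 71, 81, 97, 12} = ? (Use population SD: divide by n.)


Mean = 63.2500
SD = 31.2400
CV = (31.2400/63.2500)*100 = 49.3913%

CV = 49.3913%


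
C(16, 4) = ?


C(16,4) = 16!/(4! × 12!)
= 20922789888000/(24 × 479001600)
= 1820

C(16,4) = 1820


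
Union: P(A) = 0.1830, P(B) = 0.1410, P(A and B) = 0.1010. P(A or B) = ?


P(A∪B) = 0.1830 + 0.1410 - 0.1010
= 0.3240 - 0.1010
= 0.2230

P(A∪B) = 0.2230


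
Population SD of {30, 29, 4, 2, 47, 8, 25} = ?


Mean = 20.7143
Variance = 236.4898
SD = sqrt(236.4898) = 15.3782

SD = 15.3782


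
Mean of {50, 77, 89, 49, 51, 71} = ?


Sum = 50 + 77 + 89 + 49 + 51 + 71 = 387
n = 6
Mean = 387/6 = 64.5000

Mean = 64.5000


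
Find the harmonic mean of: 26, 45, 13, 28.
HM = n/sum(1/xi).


Sum of reciprocals = 1/26 + 1/45 + 1/13 + 1/28 = 0.173321
HM = 4/0.173321 = 23.0785

HM = 23.0785


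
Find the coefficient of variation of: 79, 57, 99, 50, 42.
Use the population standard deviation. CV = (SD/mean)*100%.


Mean = 65.4000
SD = 20.8288
CV = (20.8288/65.4000)*100 = 31.8484%

CV = 31.8484%


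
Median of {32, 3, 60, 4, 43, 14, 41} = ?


Sorted: 3, 4, 14, 32, 41, 43, 60
n = 7 (odd)
Middle value = 32

Median = 32


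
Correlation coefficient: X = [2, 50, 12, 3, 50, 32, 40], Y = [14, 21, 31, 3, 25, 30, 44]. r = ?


Mean X = 27.0000, Mean Y = 24.0000
SD X = 19.559433, SD Y = 12.165525
Cov = 127.571429
r = 127.571429/(19.559433*12.165525) = 0.5361

r = 0.5361


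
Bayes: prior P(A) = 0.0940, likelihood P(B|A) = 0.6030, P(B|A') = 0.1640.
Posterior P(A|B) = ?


P(B) = P(B|A)*P(A) + P(B|A')*P(A')
= 0.6030*0.0940 + 0.1640*0.9060
= 0.056682 + 0.148584 = 0.205266
P(A|B) = 0.056682/0.205266 = 0.2761

P(A|B) = 0.2761


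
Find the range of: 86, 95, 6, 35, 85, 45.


Max = 95, Min = 6
Range = 95 - 6 = 89

Range = 89


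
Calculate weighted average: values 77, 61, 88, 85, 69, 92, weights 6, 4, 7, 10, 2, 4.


Numerator = 77*6 + 61*4 + 88*7 + 85*10 + 69*2 + 92*4 = 2678
Denominator = 6 + 4 + 7 + 10 + 2 + 4 = 33
WM = 2678/33 = 81.1515

WM = 81.1515


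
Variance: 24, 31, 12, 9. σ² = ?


Mean = 19.0000
Squared deviations: 25.0000, 144.0000, 49.0000, 100.0000
Sum = 318.0000
Variance = 318.0000/4 = 79.5000

Variance = 79.5000


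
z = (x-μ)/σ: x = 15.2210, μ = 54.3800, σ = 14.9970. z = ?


z = (15.2210 - 54.3800)/14.9970
= -39.1590/14.9970
= -2.6111

z = -2.6111


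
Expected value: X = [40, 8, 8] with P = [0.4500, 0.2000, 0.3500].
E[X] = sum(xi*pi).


E[X] = 40*0.4500 + 8*0.2000 + 8*0.3500
= 18.0000 + 1.6000 + 2.8000
= 22.4000

E[X] = 22.4000


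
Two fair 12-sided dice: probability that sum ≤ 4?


Total outcomes = 12×12 = 144
Favorable (sum ≤ 4): 6
P = 6/144 = 0.0417

P = 0.0417


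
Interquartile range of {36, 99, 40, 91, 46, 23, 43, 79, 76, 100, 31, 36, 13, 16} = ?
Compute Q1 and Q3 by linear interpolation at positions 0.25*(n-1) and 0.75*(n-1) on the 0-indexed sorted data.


Sorted: 13, 16, 23, 31, 36, 36, 40, 43, 46, 76, 79, 91, 99, 100
Q1 (25th %ile) = 32.2500
Q3 (75th %ile) = 78.2500
IQR = 78.2500 - 32.2500 = 46.0000

IQR = 46.0000


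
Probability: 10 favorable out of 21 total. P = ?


P = 10/21 = 0.4762

P = 0.4762


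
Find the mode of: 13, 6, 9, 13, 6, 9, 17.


Frequencies: 6:2, 9:2, 13:2, 17:1
Max frequency = 2
Mode = 6, 9, 13

Mode = 6, 9, 13


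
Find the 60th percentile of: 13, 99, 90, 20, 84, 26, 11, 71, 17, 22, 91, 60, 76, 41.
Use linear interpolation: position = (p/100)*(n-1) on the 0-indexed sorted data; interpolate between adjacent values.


Sorted: 11, 13, 17, 20, 22, 26, 41, 60, 71, 76, 84, 90, 91, 99
n = 14
Index = 60/100 * 13 = 7.8000
Lower = data[7] = 60, Upper = data[8] = 71
P60 = 60 + 0.8000*(11) = 68.8000

P60 = 68.8000


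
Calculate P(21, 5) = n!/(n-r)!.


P(21,5) = 21!/16!
= 51090942171709440000/20922789888000
= 2441880

P(21,5) = 2441880


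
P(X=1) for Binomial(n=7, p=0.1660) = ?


C(7,1) = 7
p^1 = 0.166000
(1-p)^6 = 0.336509
P = 7 * 0.166000 * 0.336509 = 0.3910

P(X=1) = 0.3910


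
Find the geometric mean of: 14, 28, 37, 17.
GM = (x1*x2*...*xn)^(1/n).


Product = 14 × 28 × 37 × 17 = 246568
GM = 246568^(1/4) = 22.2835

GM = 22.2835


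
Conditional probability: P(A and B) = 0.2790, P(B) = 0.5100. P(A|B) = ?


P(A|B) = 0.2790/0.5100 = 0.5471

P(A|B) = 0.5471


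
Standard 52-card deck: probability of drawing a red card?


26 red cards in 52 cards
P = 26/52 = 0.5000

P = 0.5000


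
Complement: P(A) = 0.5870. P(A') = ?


P(not A) = 1 - 0.5870 = 0.4130

P(not A) = 0.4130


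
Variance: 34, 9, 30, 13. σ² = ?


Mean = 21.5000
Squared deviations: 156.2500, 156.2500, 72.2500, 72.2500
Sum = 457.0000
Variance = 457.0000/4 = 114.2500

Variance = 114.2500


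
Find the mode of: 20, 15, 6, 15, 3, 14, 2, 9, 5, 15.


Frequencies: 2:1, 3:1, 5:1, 6:1, 9:1, 14:1, 15:3, 20:1
Max frequency = 3
Mode = 15

Mode = 15


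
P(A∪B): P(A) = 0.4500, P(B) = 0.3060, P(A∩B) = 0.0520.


P(A∪B) = 0.4500 + 0.3060 - 0.0520
= 0.7560 - 0.0520
= 0.7040

P(A∪B) = 0.7040


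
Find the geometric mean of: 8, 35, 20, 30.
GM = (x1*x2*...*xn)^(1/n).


Product = 8 × 35 × 20 × 30 = 168000
GM = 168000^(1/4) = 20.2454

GM = 20.2454


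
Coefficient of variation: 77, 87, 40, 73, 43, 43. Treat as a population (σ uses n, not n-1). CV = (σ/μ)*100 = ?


Mean = 60.5000
SD = 18.9890
CV = (18.9890/60.5000)*100 = 31.3868%

CV = 31.3868%


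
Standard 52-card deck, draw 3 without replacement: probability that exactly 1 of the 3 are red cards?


Hypergeometric: P(X=1) = C(26,1)·C(26,2) / C(52,3)
= 26 × 325 / 22100
= 8450/22100 = 0.3824

P = 0.3824


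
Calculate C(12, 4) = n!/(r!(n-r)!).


C(12,4) = 12!/(4! × 8!)
= 479001600/(24 × 40320)
= 495

C(12,4) = 495


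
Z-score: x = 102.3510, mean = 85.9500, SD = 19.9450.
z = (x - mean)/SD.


z = (102.3510 - 85.9500)/19.9450
= 16.4010/19.9450
= 0.8223

z = 0.8223


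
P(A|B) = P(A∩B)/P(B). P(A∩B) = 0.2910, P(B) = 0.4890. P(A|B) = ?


P(A|B) = 0.2910/0.4890 = 0.5951

P(A|B) = 0.5951


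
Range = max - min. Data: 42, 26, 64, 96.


Max = 96, Min = 26
Range = 96 - 26 = 70

Range = 70


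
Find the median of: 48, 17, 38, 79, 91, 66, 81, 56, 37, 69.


Sorted: 17, 37, 38, 48, 56, 66, 69, 79, 81, 91
n = 10 (even)
Middle values: 56 and 66
Median = (56+66)/2 = 61.0000

Median = 61.0000


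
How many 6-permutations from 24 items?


P(24,6) = 24!/18!
= 620448401733239439360000/6402373705728000
= 96909120

P(24,6) = 96909120


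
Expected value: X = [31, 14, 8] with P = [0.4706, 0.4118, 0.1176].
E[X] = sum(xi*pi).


E[X] = 31*0.4706 + 14*0.4118 + 8*0.1176
= 14.5886 + 5.7652 + 0.9408
= 21.2946

E[X] = 21.2946


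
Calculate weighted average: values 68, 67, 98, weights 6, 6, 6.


Numerator = 68*6 + 67*6 + 98*6 = 1398
Denominator = 6 + 6 + 6 = 18
WM = 1398/18 = 77.6667

WM = 77.6667


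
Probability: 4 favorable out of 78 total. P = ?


P = 4/78 = 0.0513

P = 0.0513


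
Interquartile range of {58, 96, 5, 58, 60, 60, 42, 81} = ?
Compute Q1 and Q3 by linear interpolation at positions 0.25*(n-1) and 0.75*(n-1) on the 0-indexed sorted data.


Sorted: 5, 42, 58, 58, 60, 60, 81, 96
Q1 (25th %ile) = 54.0000
Q3 (75th %ile) = 65.2500
IQR = 65.2500 - 54.0000 = 11.2500

IQR = 11.2500


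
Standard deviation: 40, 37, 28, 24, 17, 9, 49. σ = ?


Mean = 29.1429
Variance = 164.9796
SD = sqrt(164.9796) = 12.8444

SD = 12.8444


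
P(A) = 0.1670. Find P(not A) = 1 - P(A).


P(not A) = 1 - 0.1670 = 0.8330

P(not A) = 0.8330


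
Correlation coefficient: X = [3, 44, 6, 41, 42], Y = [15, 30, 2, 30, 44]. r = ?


Mean X = 27.2000, Mean Y = 24.2000
SD X = 18.583864, SD Y = 14.400000
Cov = 232.760000
r = 232.760000/(18.583864*14.400000) = 0.8698

r = 0.8698


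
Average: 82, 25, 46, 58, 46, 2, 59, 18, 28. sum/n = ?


Sum = 82 + 25 + 46 + 58 + 46 + 2 + 59 + 18 + 28 = 364
n = 9
Mean = 364/9 = 40.4444

Mean = 40.4444


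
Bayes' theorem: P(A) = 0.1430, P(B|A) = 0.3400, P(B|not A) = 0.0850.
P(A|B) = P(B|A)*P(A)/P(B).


P(B) = P(B|A)*P(A) + P(B|A')*P(A')
= 0.3400*0.1430 + 0.0850*0.8570
= 0.048620 + 0.072845 = 0.121465
P(A|B) = 0.048620/0.121465 = 0.4003

P(A|B) = 0.4003


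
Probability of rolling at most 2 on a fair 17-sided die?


Favorable outcomes (roll ≤ 2): 2
Total outcomes = 17
P = 2/17 = 0.1176

P = 0.1176


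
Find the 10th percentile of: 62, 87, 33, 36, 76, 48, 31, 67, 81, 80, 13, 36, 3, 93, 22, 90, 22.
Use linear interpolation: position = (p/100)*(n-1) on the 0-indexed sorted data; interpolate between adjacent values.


Sorted: 3, 13, 22, 22, 31, 33, 36, 36, 48, 62, 67, 76, 80, 81, 87, 90, 93
n = 17
Index = 10/100 * 16 = 1.6000
Lower = data[1] = 13, Upper = data[2] = 22
P10 = 13 + 0.6000*(9) = 18.4000

P10 = 18.4000


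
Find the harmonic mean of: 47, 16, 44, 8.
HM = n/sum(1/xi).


Sum of reciprocals = 1/47 + 1/16 + 1/44 + 1/8 = 0.231504
HM = 4/0.231504 = 17.2783

HM = 17.2783


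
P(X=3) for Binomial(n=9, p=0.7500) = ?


C(9,3) = 84
p^3 = 0.421875
(1-p)^6 = 0.000244
P = 84 * 0.421875 * 0.000244 = 0.0087

P(X=3) = 0.0087


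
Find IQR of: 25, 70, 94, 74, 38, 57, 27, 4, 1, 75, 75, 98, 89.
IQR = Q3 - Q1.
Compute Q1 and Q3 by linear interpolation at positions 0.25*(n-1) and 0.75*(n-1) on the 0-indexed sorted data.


Sorted: 1, 4, 25, 27, 38, 57, 70, 74, 75, 75, 89, 94, 98
Q1 (25th %ile) = 27.0000
Q3 (75th %ile) = 75.0000
IQR = 75.0000 - 27.0000 = 48.0000

IQR = 48.0000


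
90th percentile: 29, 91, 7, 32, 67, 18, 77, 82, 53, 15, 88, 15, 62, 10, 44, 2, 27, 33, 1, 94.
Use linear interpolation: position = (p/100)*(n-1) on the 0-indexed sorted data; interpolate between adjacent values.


Sorted: 1, 2, 7, 10, 15, 15, 18, 27, 29, 32, 33, 44, 53, 62, 67, 77, 82, 88, 91, 94
n = 20
Index = 90/100 * 19 = 17.1000
Lower = data[17] = 88, Upper = data[18] = 91
P90 = 88 + 0.1000*(3) = 88.3000

P90 = 88.3000


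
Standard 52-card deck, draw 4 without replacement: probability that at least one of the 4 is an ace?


P(at least one) = 1 - P(none)
P(none) = (48/52) × (47/51) × (46/50) × (45/49) = 0.718737
P(at least one) = 1 - 0.718737 = 0.2813

P = 0.2813


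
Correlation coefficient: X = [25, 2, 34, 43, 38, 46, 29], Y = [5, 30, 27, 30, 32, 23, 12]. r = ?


Mean X = 31.0000, Mean Y = 22.7143
SD X = 13.669570, SD Y = 9.557559
Cov = 12.285714
r = 12.285714/(13.669570*9.557559) = 0.0940

r = 0.0940


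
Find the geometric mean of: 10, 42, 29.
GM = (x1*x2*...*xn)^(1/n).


Product = 10 × 42 × 29 = 12180
GM = 12180^(1/3) = 23.0082

GM = 23.0082


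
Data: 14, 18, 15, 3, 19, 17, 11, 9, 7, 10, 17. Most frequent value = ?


Frequencies: 3:1, 7:1, 9:1, 10:1, 11:1, 14:1, 15:1, 17:2, 18:1, 19:1
Max frequency = 2
Mode = 17

Mode = 17


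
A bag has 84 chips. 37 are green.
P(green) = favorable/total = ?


P = 37/84 = 0.4405

P = 0.4405


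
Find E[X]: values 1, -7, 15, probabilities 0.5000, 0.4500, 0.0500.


E[X] = 1*0.5000 - 7*0.4500 + 15*0.0500
= 0.5000 - 3.1500 + 0.7500
= -1.9000

E[X] = -1.9000


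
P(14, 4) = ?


P(14,4) = 14!/10!
= 87178291200/3628800
= 24024

P(14,4) = 24024


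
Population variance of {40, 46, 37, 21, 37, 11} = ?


Mean = 32.0000
Squared deviations: 64.0000, 196.0000, 25.0000, 121.0000, 25.0000, 441.0000
Sum = 872.0000
Variance = 872.0000/6 = 145.3333

Variance = 145.3333


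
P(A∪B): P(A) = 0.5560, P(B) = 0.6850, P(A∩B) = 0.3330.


P(A∪B) = 0.5560 + 0.6850 - 0.3330
= 1.2410 - 0.3330
= 0.9080

P(A∪B) = 0.9080


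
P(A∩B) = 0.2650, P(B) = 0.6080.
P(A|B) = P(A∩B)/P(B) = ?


P(A|B) = 0.2650/0.6080 = 0.4359

P(A|B) = 0.4359


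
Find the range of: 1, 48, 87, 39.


Max = 87, Min = 1
Range = 87 - 1 = 86

Range = 86


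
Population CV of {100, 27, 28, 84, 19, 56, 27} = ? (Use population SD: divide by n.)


Mean = 48.7143
SD = 29.7212
CV = (29.7212/48.7143)*100 = 61.0112%

CV = 61.0112%


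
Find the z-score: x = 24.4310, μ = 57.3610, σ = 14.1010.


z = (24.4310 - 57.3610)/14.1010
= -32.9300/14.1010
= -2.3353

z = -2.3353


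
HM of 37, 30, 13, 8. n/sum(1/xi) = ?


Sum of reciprocals = 1/37 + 1/30 + 1/13 + 1/8 = 0.262283
HM = 4/0.262283 = 15.2507

HM = 15.2507


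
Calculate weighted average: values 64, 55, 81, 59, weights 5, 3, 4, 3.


Numerator = 64*5 + 55*3 + 81*4 + 59*3 = 986
Denominator = 5 + 3 + 4 + 3 = 15
WM = 986/15 = 65.7333

WM = 65.7333


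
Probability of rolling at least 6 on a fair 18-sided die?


Favorable outcomes (roll ≥ 6): 13
Total outcomes = 18
P = 13/18 = 0.7222

P = 0.7222


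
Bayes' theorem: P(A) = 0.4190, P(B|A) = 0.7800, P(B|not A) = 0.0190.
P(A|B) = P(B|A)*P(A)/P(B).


P(B) = P(B|A)*P(A) + P(B|A')*P(A')
= 0.7800*0.4190 + 0.0190*0.5810
= 0.326820 + 0.011039 = 0.337859
P(A|B) = 0.326820/0.337859 = 0.9673

P(A|B) = 0.9673


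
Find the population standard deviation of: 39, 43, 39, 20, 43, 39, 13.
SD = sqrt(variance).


Mean = 33.7143
Variance = 124.7755
SD = sqrt(124.7755) = 11.1703

SD = 11.1703


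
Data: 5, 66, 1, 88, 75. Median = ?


Sorted: 1, 5, 66, 75, 88
n = 5 (odd)
Middle value = 66

Median = 66


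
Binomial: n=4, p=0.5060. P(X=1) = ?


C(4,1) = 4
p^1 = 0.506000
(1-p)^3 = 0.120554
P = 4 * 0.506000 * 0.120554 = 0.2440

P(X=1) = 0.2440


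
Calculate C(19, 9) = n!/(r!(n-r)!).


C(19,9) = 19!/(9! × 10!)
= 121645100408832000/(362880 × 3628800)
= 92378

C(19,9) = 92378


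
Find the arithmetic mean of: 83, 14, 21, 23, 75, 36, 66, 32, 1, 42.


Sum = 83 + 14 + 21 + 23 + 75 + 36 + 66 + 32 + 1 + 42 = 393
n = 10
Mean = 393/10 = 39.3000

Mean = 39.3000


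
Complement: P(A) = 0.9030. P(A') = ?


P(not A) = 1 - 0.9030 = 0.0970

P(not A) = 0.0970


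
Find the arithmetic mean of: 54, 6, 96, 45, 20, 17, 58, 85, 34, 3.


Sum = 54 + 6 + 96 + 45 + 20 + 17 + 58 + 85 + 34 + 3 = 418
n = 10
Mean = 418/10 = 41.8000

Mean = 41.8000


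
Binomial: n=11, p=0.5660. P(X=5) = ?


C(11,5) = 462
p^5 = 0.058087
(1-p)^6 = 0.006682
P = 462 * 0.058087 * 0.006682 = 0.1793

P(X=5) = 0.1793


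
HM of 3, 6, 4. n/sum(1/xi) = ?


Sum of reciprocals = 1/3 + 1/6 + 1/4 = 0.750000
HM = 3/0.750000 = 4.0000

HM = 4.0000


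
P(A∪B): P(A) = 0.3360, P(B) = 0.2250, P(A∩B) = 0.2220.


P(A∪B) = 0.3360 + 0.2250 - 0.2220
= 0.5610 - 0.2220
= 0.3390

P(A∪B) = 0.3390


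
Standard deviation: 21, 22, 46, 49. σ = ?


Mean = 34.5000
Variance = 170.2500
SD = sqrt(170.2500) = 13.0480

SD = 13.0480


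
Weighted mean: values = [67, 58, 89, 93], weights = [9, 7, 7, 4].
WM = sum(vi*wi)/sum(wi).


Numerator = 67*9 + 58*7 + 89*7 + 93*4 = 2004
Denominator = 9 + 7 + 7 + 4 = 27
WM = 2004/27 = 74.2222

WM = 74.2222


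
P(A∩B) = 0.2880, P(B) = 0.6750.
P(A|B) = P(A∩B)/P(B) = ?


P(A|B) = 0.2880/0.6750 = 0.4267

P(A|B) = 0.4267


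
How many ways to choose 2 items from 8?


C(8,2) = 8!/(2! × 6!)
= 40320/(2 × 720)
= 28

C(8,2) = 28


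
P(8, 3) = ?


P(8,3) = 8!/5!
= 40320/120
= 336

P(8,3) = 336


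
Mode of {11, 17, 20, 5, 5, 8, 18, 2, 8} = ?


Frequencies: 2:1, 5:2, 8:2, 11:1, 17:1, 18:1, 20:1
Max frequency = 2
Mode = 5, 8

Mode = 5, 8


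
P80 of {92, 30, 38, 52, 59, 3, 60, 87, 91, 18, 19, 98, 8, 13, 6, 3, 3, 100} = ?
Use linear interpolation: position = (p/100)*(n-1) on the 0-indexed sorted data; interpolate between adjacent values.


Sorted: 3, 3, 3, 6, 8, 13, 18, 19, 30, 38, 52, 59, 60, 87, 91, 92, 98, 100
n = 18
Index = 80/100 * 17 = 13.6000
Lower = data[13] = 87, Upper = data[14] = 91
P80 = 87 + 0.6000*(4) = 89.4000

P80 = 89.4000


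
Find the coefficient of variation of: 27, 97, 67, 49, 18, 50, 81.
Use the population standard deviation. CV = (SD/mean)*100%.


Mean = 55.5714
SD = 26.1745
CV = (26.1745/55.5714)*100 = 47.1006%

CV = 47.1006%


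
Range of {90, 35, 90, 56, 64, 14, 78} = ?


Max = 90, Min = 14
Range = 90 - 14 = 76

Range = 76


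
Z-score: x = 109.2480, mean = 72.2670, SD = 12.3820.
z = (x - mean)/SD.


z = (109.2480 - 72.2670)/12.3820
= 36.9810/12.3820
= 2.9867

z = 2.9867


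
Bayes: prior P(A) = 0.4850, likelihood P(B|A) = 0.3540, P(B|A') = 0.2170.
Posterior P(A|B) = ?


P(B) = P(B|A)*P(A) + P(B|A')*P(A')
= 0.3540*0.4850 + 0.2170*0.5150
= 0.171690 + 0.111755 = 0.283445
P(A|B) = 0.171690/0.283445 = 0.6057

P(A|B) = 0.6057


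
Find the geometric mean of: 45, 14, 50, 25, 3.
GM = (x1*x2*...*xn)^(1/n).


Product = 45 × 14 × 50 × 25 × 3 = 2362500
GM = 2362500^(1/5) = 18.8224

GM = 18.8224


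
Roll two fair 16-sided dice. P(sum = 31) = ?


Total outcomes = 16×16 = 256
Favorable (sum = 31): 2
P = 2/256 = 0.0078

P = 0.0078


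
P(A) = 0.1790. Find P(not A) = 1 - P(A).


P(not A) = 1 - 0.1790 = 0.8210

P(not A) = 0.8210


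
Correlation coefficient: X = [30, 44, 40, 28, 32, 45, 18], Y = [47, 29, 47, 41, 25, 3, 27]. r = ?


Mean X = 33.8571, Mean Y = 31.2857
SD X = 9.014727, SD Y = 14.399546
Cov = -39.959184
r = -39.959184/(9.014727*14.399546) = -0.3078

r = -0.3078


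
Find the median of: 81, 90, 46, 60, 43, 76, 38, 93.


Sorted: 38, 43, 46, 60, 76, 81, 90, 93
n = 8 (even)
Middle values: 60 and 76
Median = (60+76)/2 = 68.0000

Median = 68.0000


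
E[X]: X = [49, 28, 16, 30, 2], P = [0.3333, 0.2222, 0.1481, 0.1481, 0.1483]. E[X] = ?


E[X] = 49*0.3333 + 28*0.2222 + 16*0.1481 + 30*0.1481 + 2*0.1483
= 16.3317 + 6.2216 + 2.3696 + 4.4430 + 0.2966
= 29.6625

E[X] = 29.6625


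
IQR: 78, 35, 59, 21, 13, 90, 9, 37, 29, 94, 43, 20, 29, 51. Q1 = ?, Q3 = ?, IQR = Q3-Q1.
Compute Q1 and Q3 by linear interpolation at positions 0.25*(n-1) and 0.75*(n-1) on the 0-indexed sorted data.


Sorted: 9, 13, 20, 21, 29, 29, 35, 37, 43, 51, 59, 78, 90, 94
Q1 (25th %ile) = 23.0000
Q3 (75th %ile) = 57.0000
IQR = 57.0000 - 23.0000 = 34.0000

IQR = 34.0000


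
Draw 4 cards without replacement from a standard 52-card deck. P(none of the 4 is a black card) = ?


P(no black cards) = (26/52) × (25/51) × (24/50) × (23/49)
= 0.0552

P = 0.0552


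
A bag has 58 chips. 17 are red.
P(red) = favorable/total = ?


P = 17/58 = 0.2931

P = 0.2931


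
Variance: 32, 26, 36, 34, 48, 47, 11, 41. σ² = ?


Mean = 34.3750
Squared deviations: 5.6406, 70.1406, 2.6406, 0.1406, 185.6406, 159.3906, 546.3906, 43.8906
Sum = 1013.8750
Variance = 1013.8750/8 = 126.7344

Variance = 126.7344


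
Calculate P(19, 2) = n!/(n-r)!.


P(19,2) = 19!/17!
= 121645100408832000/355687428096000
= 342

P(19,2) = 342


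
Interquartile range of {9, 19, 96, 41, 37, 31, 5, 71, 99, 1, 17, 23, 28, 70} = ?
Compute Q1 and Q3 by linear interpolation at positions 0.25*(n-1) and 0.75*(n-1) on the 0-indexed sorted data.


Sorted: 1, 5, 9, 17, 19, 23, 28, 31, 37, 41, 70, 71, 96, 99
Q1 (25th %ile) = 17.5000
Q3 (75th %ile) = 62.7500
IQR = 62.7500 - 17.5000 = 45.2500

IQR = 45.2500


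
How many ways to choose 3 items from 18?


C(18,3) = 18!/(3! × 15!)
= 6402373705728000/(6 × 1307674368000)
= 816

C(18,3) = 816


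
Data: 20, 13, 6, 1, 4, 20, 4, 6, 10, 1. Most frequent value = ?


Frequencies: 1:2, 4:2, 6:2, 10:1, 13:1, 20:2
Max frequency = 2
Mode = 1, 4, 6, 20

Mode = 1, 4, 6, 20


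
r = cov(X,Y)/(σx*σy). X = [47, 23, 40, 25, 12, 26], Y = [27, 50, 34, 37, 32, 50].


Mean X = 28.8333, Mean Y = 38.3333
SD X = 11.509658, SD Y = 8.768631
Cov = -40.611111
r = -40.611111/(11.509658*8.768631) = -0.4024

r = -0.4024


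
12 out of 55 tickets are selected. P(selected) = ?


P = 12/55 = 0.2182

P = 0.2182


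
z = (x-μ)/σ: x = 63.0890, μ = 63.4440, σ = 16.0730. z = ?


z = (63.0890 - 63.4440)/16.0730
= -0.3550/16.0730
= -0.0221

z = -0.0221


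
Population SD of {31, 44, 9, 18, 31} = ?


Mean = 26.6000
Variance = 145.0400
SD = sqrt(145.0400) = 12.0433

SD = 12.0433


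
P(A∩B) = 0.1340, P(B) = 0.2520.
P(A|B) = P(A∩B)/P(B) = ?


P(A|B) = 0.1340/0.2520 = 0.5317

P(A|B) = 0.5317


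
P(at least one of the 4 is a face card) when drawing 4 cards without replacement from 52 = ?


P(at least one) = 1 - P(none)
P(none) = (40/52) × (39/51) × (38/50) × (37/49) = 0.337575
P(at least one) = 1 - 0.337575 = 0.6624

P = 0.6624


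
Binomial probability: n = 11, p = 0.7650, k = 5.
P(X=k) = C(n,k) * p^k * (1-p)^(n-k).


C(11,5) = 462
p^5 = 0.262004
(1-p)^6 = 0.000168
P = 462 * 0.262004 * 0.000168 = 0.0204

P(X=5) = 0.0204


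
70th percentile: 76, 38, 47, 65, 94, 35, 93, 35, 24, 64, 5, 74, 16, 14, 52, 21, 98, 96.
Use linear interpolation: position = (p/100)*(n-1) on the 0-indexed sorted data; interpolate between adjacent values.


Sorted: 5, 14, 16, 21, 24, 35, 35, 38, 47, 52, 64, 65, 74, 76, 93, 94, 96, 98
n = 18
Index = 70/100 * 17 = 11.9000
Lower = data[11] = 65, Upper = data[12] = 74
P70 = 65 + 0.9000*(9) = 73.1000

P70 = 73.1000


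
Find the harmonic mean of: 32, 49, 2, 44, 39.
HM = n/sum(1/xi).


Sum of reciprocals = 1/32 + 1/49 + 1/2 + 1/44 + 1/39 = 0.600026
HM = 5/0.600026 = 8.3330

HM = 8.3330


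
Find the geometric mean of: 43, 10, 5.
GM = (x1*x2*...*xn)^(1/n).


Product = 43 × 10 × 5 = 2150
GM = 2150^(1/3) = 12.9066

GM = 12.9066


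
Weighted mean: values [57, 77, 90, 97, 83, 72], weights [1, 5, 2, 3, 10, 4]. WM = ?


Numerator = 57*1 + 77*5 + 90*2 + 97*3 + 83*10 + 72*4 = 2031
Denominator = 1 + 5 + 2 + 3 + 10 + 4 = 25
WM = 2031/25 = 81.2400

WM = 81.2400


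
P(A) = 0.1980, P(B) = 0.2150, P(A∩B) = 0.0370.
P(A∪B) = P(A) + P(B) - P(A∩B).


P(A∪B) = 0.1980 + 0.2150 - 0.0370
= 0.4130 - 0.0370
= 0.3760

P(A∪B) = 0.3760


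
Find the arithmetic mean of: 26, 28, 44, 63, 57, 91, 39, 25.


Sum = 26 + 28 + 44 + 63 + 57 + 91 + 39 + 25 = 373
n = 8
Mean = 373/8 = 46.6250

Mean = 46.6250
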